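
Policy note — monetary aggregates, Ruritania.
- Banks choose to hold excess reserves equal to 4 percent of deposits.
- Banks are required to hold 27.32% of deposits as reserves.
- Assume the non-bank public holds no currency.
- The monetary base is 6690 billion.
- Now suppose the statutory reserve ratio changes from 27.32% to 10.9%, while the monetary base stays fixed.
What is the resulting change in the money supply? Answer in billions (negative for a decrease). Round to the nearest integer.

Initially m₁ = 1 / (0.2732 + 0.04) ≈ 3.19285, so M₁ = 3.19285 × 6690 = 21360.1665 billion.
After the change m₂ = 1 / (0.109 + 0.04) ≈ 6.71141, so M₂ = 6.71141 × 6690 = 44899.3329 billion.
ΔM = M₂ − M₁ = 44899.3329 − 21360.1665 = 23539.1664 billion.

23539 billion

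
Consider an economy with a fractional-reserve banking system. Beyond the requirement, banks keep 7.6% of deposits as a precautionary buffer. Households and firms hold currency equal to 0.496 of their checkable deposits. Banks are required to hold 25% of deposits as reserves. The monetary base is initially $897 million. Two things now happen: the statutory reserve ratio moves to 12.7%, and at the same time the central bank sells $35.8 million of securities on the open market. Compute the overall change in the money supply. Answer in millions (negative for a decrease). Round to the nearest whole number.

Before: m₁ = (1 + 0.496) / (0.25 + 0.076 + 0.496) ≈ 1.82, MB₁ = 897, so M₁ = 1.82 × 897 = 1632.54 million.
After: m₂ = (1 + 0.496) / (0.127 + 0.076 + 0.496) ≈ 2.1402, MB₂ = 897 − 35.8 = 861.2, so M₂ = 2.1402 × 861.2 ≈ 1843.1402 million.
ΔM = M₂ − M₁ = 1843.1402 − 1632.54 = 210.6002 million.

$211 million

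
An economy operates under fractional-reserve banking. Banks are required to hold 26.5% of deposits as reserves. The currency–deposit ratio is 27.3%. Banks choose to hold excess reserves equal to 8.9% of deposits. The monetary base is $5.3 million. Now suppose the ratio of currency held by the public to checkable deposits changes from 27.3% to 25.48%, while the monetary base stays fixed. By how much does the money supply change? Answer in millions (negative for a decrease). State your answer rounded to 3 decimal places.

$0.163 million

Initially m₁ = (1 + 0.273) / (0.265 + 0.089 + 0.273) ≈ 2.03030, so M₁ = 2.03030 × 5.3 ≈ 10.7606 million.
After the change m₂ = (1 + 0.2548) / (0.265 + 0.089 + 0.2548) ≈ 2.06110, so M₂ = 2.06110 × 5.3 ≈ 10.9238 million.
ΔM = M₂ − M₁ = 10.9238 − 10.7606 = 0.1632 million.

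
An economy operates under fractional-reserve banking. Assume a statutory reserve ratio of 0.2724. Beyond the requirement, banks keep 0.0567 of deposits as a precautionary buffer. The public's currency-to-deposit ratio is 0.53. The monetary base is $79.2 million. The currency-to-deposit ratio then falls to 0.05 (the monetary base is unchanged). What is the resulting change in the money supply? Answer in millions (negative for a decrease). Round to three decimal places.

$78.312 million

Initially m₁ = (1 + 0.53) / (0.2724 + 0.0567 + 0.53) ≈ 1.780934, so M₁ = 1.780934 × 79.2 ≈ 141.05 million.
After the change m₂ = (1 + 0.05) / (0.2724 + 0.0567 + 0.05) ≈ 2.769718, so M₂ = 2.769718 × 79.2 ≈ 219.3617 million.
ΔM = M₂ − M₁ = 219.3617 − 141.05 = 78.3117 million.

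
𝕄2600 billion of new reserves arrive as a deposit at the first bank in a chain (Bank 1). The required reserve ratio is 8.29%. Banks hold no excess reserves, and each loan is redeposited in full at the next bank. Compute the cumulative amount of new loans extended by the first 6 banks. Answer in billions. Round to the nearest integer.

Bank i lends (1 − rr)^i of the original deposit: Bank 1 lends 2600·0.9171 = 2384.4600, Bank 2 lends 2600·0.9171² ≈ 2186.7883, and so on.
Summing a geometric series: total = 2600·[0.9171·(1 − 0.9171^6) / (1 − 0.9171)] ≈ 11649.7129 billion.

𝕄11650 billion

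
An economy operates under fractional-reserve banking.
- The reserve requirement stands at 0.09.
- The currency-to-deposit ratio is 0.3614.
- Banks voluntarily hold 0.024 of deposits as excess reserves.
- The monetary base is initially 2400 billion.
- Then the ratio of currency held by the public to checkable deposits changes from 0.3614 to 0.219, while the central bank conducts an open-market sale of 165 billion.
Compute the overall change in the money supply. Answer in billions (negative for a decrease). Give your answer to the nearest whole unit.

Before: m₁ = (1 + 0.3614) / (0.09 + 0.024 + 0.3614) ≈ 2.86369, MB₁ = 2400, so M₁ = 2.86369 × 2400 = 6872.856 billion.
After: m₂ = (1 + 0.219) / (0.09 + 0.024 + 0.219) ≈ 3.66066, MB₂ = 2400 − 165 = 2235, so M₂ = 3.66066 × 2235 = 8181.5751 billion.
ΔM = M₂ − M₁ = 8181.5751 − 6872.856 = 1308.7191 billion.

1309 billion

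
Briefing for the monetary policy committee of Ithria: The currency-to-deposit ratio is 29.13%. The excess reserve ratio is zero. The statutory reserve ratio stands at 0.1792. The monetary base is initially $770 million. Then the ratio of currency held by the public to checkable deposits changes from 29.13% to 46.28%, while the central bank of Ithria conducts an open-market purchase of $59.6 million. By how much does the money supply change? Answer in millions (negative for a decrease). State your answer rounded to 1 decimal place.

-223.0 million

Before: m₁ = (1 + 0.2913) / (0.1792 + 0.2913) ≈ 2.74453, MB₁ = 770, so M₁ = 2.74453 × 770 = 2113.2881 million.
After: m₂ = (1 + 0.4628) / (0.1792 + 0.4628) ≈ 2.27850, MB₂ = 770 + 59.6 = 829.6, so M₂ = 2.27850 × 829.6 = 1890.2436 million.
ΔM = M₂ − M₁ = 1890.2436 − 2113.2881 = -223.0445 million.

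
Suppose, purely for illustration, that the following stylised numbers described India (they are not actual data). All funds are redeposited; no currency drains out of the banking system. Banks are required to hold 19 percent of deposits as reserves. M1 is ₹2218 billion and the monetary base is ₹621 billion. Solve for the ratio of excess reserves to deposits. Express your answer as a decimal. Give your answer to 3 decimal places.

Using m = M/MB = 2218/621 ≈ 3.571659. Since m = (1 + c)/(c + rr + e), the denominator satisfies c + rr + e = (1 + c)/m = (1 + 0) / 3.571659 ≈ 0.279982.
With c = 0 and rr = 0.19, the ratio of excess reserves to deposits is 0.279982 − 0 − 0.19 = 0.089982.

0.090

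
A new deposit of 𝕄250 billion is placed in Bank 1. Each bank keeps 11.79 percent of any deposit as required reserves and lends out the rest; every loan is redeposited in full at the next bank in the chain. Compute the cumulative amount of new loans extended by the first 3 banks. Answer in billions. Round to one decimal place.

𝕄586.6 billion

Bank i lends (1 − rr)^i of the original deposit: Bank 1 lends 250·0.8821 = 220.5250, Bank 2 lends 250·0.8821² ≈ 194.5251, and so on.
Summing a geometric series: total = 250·[0.8821·(1 − 0.8821^3) / (1 − 0.8821)] ≈ 586.6407 billion.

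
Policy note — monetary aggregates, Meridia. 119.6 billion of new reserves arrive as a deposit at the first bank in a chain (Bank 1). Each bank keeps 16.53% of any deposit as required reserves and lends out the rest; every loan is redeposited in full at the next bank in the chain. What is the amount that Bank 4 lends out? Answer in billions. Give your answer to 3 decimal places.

58.057 billion

Each bank lends a fraction (1 − rr) = 0.8347 of the deposit it receives, so Bank 4 receives 119.6·0.8347^3 and lends 119.6·0.8347^4 ≈ 58.0568 billion.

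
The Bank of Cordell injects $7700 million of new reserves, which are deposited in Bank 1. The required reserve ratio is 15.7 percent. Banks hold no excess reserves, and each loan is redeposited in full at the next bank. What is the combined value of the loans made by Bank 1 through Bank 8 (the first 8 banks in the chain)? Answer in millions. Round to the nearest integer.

$30800 million

Bank i lends (1 − rr)^i of the original deposit: Bank 1 lends 7700·0.8430 = 6491.1000, Bank 2 lends 7700·0.8430² = 5471.9973, and so on.
Summing a geometric series: total = 7700·[0.8430·(1 − 0.8430^8) / (1 − 0.8430)] ≈ 30799.7642 million.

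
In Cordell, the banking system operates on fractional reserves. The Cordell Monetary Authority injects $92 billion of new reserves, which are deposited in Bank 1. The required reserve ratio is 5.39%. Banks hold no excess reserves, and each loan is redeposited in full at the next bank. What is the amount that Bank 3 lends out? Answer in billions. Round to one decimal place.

$77.9 billion

Each bank lends a fraction (1 − rr) = 0.9461 of the deposit it receives, so Bank 3 receives 92·0.9461^2 and lends 92·0.9461^3 ≈ 77.9110 billion.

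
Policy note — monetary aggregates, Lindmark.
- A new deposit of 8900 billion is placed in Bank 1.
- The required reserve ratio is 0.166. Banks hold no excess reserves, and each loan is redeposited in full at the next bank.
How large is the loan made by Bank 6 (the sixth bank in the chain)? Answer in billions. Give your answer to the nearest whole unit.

2995 billion

Each bank lends a fraction (1 − rr) = 0.8340 of the deposit it receives, so Bank 6 receives 8900·0.8340^5 and lends 8900·0.8340^6 ≈ 2994.9275 billion.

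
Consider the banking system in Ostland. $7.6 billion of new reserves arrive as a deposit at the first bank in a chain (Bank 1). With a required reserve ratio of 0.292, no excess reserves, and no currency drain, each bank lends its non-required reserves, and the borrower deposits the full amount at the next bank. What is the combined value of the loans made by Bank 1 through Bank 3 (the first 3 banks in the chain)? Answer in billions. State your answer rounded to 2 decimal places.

$11.89 billion

Bank i lends (1 − rr)^i of the original deposit: Bank 1 lends 7.6·0.7080 = 5.3808, Bank 2 lends 7.6·0.7080² ≈ 3.8096, and so on.
Summing a geometric series: total = 7.6·[0.7080·(1 − 0.7080^3) / (1 − 0.7080)] ≈ 11.8876 billion.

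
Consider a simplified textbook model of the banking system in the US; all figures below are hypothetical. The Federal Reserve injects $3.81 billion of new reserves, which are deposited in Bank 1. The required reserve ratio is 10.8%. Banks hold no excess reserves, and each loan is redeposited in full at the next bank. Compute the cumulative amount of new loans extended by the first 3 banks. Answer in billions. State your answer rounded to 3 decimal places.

Bank i lends (1 − rr)^i of the original deposit: Bank 1 lends 3.81·0.8920 ≈ 3.3985, Bank 2 lends 3.81·0.8920² ≈ 3.0315, and so on.
Summing a geometric series: total = 3.81·[0.8920·(1 − 0.8920^3) / (1 − 0.8920)] ≈ 9.1341 billion.

$9.134 billion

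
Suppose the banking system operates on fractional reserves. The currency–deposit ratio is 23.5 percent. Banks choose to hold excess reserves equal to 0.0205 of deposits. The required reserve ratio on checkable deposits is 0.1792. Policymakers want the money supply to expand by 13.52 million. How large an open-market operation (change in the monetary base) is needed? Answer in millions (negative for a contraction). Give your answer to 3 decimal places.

4.759 million

The money multiplier is m = (1 + c) / (rr + e + c) = (1 + 0.235) / (0.1792 + 0.0205 + 0.235) ≈ 2.841040.
ΔMB = ΔM / m = (+13.52) / 2.841040 ≈ 4.7588 million.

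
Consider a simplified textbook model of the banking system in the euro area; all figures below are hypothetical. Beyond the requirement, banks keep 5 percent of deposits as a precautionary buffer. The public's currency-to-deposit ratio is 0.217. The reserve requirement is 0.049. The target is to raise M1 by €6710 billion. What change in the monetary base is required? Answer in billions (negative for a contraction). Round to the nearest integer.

€1742 billion

The money multiplier is m = (1 + c) / (rr + e + c) = (1 + 0.217) / (0.049 + 0.05 + 0.217) ≈ 3.85127.
ΔMB = ΔM / m = (+6710) / 3.85127 ≈ 1742.2824 billion.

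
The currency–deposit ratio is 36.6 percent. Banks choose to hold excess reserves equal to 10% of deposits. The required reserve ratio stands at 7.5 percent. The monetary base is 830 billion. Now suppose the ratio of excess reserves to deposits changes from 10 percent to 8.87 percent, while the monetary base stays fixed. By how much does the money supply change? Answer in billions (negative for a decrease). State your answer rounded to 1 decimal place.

44.7 billion

Initially m₁ = (1 + 0.366) / (0.075 + 0.1 + 0.366) ≈ 2.52495, so M₁ = 2.52495 × 830 = 2095.7085 billion.
After the change m₂ = (1 + 0.366) / (0.075 + 0.0887 + 0.366) ≈ 2.57882, so M₂ = 2.57882 × 830 = 2140.4206 billion.
ΔM = M₂ − M₁ = 2140.4206 − 2095.7085 = 44.7121 billion.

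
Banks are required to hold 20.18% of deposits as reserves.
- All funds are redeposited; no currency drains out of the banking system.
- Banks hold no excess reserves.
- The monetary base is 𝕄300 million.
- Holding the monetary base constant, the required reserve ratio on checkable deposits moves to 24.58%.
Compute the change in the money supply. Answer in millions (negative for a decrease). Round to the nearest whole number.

Initially m₁ = 1 / (0.2018) ≈ 4.9554, so M₁ = 4.9554 × 300 = 1486.62 million.
After the change m₂ = 1 / (0.2458) ≈ 4.0683, so M₂ = 4.0683 × 300 = 1220.49 million.
ΔM = M₂ − M₁ = 1220.49 − 1486.62 = -266.13 million.

-266 million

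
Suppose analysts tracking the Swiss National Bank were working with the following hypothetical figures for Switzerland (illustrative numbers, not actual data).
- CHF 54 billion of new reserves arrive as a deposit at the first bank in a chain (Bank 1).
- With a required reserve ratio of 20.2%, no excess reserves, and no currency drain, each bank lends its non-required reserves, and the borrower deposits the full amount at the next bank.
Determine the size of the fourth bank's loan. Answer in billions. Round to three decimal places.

Each bank lends a fraction (1 − rr) = 0.7980 of the deposit it receives, so Bank 4 receives 54·0.7980^3 and lends 54·0.7980^4 ≈ 21.8980 billion.

CHF 21.898 billion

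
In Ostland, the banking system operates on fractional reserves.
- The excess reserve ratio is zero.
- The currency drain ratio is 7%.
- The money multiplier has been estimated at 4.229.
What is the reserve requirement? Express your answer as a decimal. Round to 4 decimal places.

Using m = 4.229. Since m = (1 + c)/(c + rr + e), the denominator satisfies c + rr + e = (1 + c)/m = (1 + 0.07) / 4.229 ≈ 0.253015.
With c = 0.07 and e = 0, the reserve requirement is 0.253015 − 0.07 − 0 = 0.183015.

0.1830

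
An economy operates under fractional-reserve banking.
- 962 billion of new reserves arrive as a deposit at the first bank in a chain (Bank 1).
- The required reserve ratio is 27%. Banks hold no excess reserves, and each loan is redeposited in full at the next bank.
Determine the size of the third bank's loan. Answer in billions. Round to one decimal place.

374.2 billion

Each bank lends a fraction (1 − rr) = 0.7300 of the deposit it receives, so Bank 3 receives 962·0.7300^2 and lends 962·0.7300^3 ≈ 374.2344 billion.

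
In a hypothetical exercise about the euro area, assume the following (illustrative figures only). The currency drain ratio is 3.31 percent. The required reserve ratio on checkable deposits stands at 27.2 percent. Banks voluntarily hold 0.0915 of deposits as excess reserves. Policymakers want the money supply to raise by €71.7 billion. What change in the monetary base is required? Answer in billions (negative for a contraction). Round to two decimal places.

The money multiplier is m = (1 + c) / (rr + e + c) = (1 + 0.0331) / (0.272 + 0.0915 + 0.0331) ≈ 2.60489.
ΔMB = ΔM / m = (+71.7) / 2.60489 ≈ 27.5252 billion.

€27.53 billion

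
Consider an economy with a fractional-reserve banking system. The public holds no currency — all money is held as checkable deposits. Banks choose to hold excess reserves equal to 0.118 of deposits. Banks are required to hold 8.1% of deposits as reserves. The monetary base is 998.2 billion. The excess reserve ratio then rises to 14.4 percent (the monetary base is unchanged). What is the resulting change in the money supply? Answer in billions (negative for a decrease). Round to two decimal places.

Initially m₁ = 1 / (0.081 + 0.118) ≈ 5.025126, so M₁ = 5.025126 × 998.2 ≈ 5016.0808 billion.
After the change m₂ = 1 / (0.081 + 0.144) ≈ 4.444444, so M₂ = 4.444444 × 998.2 ≈ 4436.444 billion.
ΔM = M₂ − M₁ = 4436.444 − 5016.0808 = -579.6368 billion.

-579.64 billion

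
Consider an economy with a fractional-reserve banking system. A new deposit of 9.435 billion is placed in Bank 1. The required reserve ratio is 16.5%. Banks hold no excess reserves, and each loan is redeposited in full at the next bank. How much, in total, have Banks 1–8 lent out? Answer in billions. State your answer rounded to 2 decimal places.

Bank i lends (1 − rr)^i of the original deposit: Bank 1 lends 9.435·0.8350 ≈ 7.8782, Bank 2 lends 9.435·0.8350² ≈ 6.5783, and so on.
Summing a geometric series: total = 9.435·[0.8350·(1 − 0.8350^8) / (1 − 0.8350)] ≈ 36.4635 billion.

36.46 billion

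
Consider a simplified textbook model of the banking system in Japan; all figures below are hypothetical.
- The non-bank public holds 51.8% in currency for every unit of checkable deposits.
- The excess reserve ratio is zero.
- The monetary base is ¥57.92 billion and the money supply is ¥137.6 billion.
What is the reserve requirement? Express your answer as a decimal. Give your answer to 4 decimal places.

Using m = M/MB = 137.6/57.92 ≈ 2.375691. Since m = (1 + c)/(c + rr + e), the denominator satisfies c + rr + e = (1 + c)/m = (1 + 0.518) / 2.375691 ≈ 0.638972.
With c = 0.518 and e = 0, the reserve requirement is 0.638972 − 0.518 − 0 = 0.120972.

0.1210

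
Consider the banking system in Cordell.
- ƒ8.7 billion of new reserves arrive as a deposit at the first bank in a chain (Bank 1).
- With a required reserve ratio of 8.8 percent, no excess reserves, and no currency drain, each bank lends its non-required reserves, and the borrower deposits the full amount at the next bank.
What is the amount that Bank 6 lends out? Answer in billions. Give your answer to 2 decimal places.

ƒ5.01 billion

Each bank lends a fraction (1 − rr) = 0.9120 of the deposit it receives, so Bank 6 receives 8.7·0.9120^5 and lends 8.7·0.9120^6 ≈ 5.0060 billion.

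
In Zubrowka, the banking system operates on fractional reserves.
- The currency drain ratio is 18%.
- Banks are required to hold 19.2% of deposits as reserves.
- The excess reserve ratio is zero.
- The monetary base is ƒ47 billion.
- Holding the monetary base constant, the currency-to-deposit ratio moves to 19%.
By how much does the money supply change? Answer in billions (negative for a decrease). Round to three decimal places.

Initially m₁ = (1 + 0.18) / (0.192 + 0.18) ≈ 3.172043, so M₁ = 3.172043 × 47 ≈ 149.086 billion.
After the change m₂ = (1 + 0.19) / (0.192 + 0.19) ≈ 3.115183, so M₂ = 3.115183 × 47 ≈ 146.4136 billion.
ΔM = M₂ − M₁ = 146.4136 − 149.086 = -2.6724 billion.

-2.672 billion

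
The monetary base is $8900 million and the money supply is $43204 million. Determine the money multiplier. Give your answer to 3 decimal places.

The money multiplier is m = M / MB = 43204 / 8900 ≈ 4.85438.

4.854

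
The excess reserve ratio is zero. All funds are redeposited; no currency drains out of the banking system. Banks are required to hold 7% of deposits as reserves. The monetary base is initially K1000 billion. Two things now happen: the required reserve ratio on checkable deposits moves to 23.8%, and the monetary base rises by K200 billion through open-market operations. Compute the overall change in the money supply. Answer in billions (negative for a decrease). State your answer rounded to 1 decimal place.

Before: m₁ = 1 / (0.07) ≈ 14.285714, MB₁ = 1000, so M₁ = 14.285714 × 1000 = 14285.714 billion.
After: m₂ = 1 / (0.238) ≈ 4.201681, MB₂ = 1000 + 200 = 1200, so M₂ = 4.201681 × 1200 = 5042.0172 billion.
ΔM = M₂ − M₁ = 5042.0172 − 14285.714 = -9243.6968 billion.

-9243.7 billion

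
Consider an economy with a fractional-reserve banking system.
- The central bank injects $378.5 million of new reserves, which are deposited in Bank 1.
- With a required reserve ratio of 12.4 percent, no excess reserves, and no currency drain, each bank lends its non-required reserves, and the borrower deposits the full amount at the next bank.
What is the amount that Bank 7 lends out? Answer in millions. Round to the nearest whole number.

Each bank lends a fraction (1 − rr) = 0.8760 of the deposit it receives, so Bank 7 receives 378.5·0.8760^6 and lends 378.5·0.8760^7 ≈ 149.8286 million.

$150 million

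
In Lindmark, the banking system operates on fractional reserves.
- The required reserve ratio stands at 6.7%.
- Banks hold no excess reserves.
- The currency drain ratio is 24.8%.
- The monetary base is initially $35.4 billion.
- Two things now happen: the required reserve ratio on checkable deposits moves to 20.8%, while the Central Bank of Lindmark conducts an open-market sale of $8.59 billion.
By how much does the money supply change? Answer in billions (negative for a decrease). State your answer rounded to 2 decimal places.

-66.88 billion

Before: m₁ = (1 + 0.248) / (0.067 + 0.248) ≈ 3.96190, MB₁ = 35.4, so M₁ = 3.96190 × 35.4 ≈ 140.2513 billion.
After: m₂ = (1 + 0.248) / (0.208 + 0.248) ≈ 2.73684, MB₂ = 35.4 − 8.59 = 26.81, so M₂ = 2.73684 × 26.81 ≈ 73.3747 billion.
ΔM = M₂ − M₁ = 73.3747 − 140.2513 = -66.8766 billion.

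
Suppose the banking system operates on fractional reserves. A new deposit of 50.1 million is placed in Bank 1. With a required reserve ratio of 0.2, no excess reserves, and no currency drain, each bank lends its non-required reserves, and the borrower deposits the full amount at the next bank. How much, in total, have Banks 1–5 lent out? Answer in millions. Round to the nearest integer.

Bank i lends (1 − rr)^i of the original deposit: Bank 1 lends 50.1·0.8000 = 40.0800, Bank 2 lends 50.1·0.8000² = 32.0640, and so on.
Summing a geometric series: total = 50.1·[0.8000·(1 − 0.8000^5) / (1 − 0.8000)] ≈ 134.7329 million.

135 million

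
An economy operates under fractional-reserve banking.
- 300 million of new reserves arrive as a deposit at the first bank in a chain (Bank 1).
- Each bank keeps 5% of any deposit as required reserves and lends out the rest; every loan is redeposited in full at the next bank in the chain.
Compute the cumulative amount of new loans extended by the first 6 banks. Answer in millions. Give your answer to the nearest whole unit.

1510 million

Bank i lends (1 − rr)^i of the original deposit: Bank 1 lends 300·0.9500 = 285.0000, Bank 2 lends 300·0.9500² = 270.7500, and so on.
Summing a geometric series: total = 300·[0.9500·(1 − 0.9500^6) / (1 − 0.9500)] ≈ 1509.9762 million.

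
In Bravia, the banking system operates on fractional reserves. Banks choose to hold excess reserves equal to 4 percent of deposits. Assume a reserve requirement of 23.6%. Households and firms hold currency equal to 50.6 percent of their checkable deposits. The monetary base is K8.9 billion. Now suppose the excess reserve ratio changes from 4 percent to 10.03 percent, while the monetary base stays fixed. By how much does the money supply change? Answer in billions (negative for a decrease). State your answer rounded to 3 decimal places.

Initially m₁ = (1 + 0.506) / (0.236 + 0.04 + 0.506) ≈ 1.92583, so M₁ = 1.92583 × 8.9 ≈ 17.1399 billion.
After the change m₂ = (1 + 0.506) / (0.236 + 0.1003 + 0.506) ≈ 1.78796, so M₂ = 1.78796 × 8.9 ≈ 15.9128 billion.
ΔM = M₂ − M₁ = 15.9128 − 17.1399 = -1.2271 billion.

-1.227 billion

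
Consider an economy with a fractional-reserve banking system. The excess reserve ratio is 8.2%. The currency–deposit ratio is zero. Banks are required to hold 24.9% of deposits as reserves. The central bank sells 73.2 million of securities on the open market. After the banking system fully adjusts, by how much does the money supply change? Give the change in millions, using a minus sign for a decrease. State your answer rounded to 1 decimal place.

The money multiplier is m = 1 / (rr + e) = 1 / (0.249 + 0.082) ≈ 3.0211.
The sale removes 73.2 million of base, so ΔM = m × ΔMB = 3.0211 × (−73.2) ≈ -221.1445 million.

-221.1 million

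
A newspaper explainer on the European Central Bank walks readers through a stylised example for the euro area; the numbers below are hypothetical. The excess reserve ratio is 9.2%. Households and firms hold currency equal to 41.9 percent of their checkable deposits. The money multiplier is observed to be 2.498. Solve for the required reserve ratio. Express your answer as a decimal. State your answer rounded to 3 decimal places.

Using m = 2.498. Since m = (1 + c)/(c + rr + e), the denominator satisfies c + rr + e = (1 + c)/m = (1 + 0.419) / 2.498 ≈ 0.568054.
With c = 0.419 and e = 0.092, the required reserve ratio is 0.568054 − 0.419 − 0.092 = 0.057054.

0.057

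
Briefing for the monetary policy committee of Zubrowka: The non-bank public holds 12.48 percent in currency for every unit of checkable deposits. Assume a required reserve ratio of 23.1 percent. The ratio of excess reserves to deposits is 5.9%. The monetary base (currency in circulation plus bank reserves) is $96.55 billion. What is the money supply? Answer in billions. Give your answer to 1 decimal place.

The money multiplier is m = (1 + c) / (rr + e + c) = (1 + 0.1248) / (0.231 + 0.059 + 0.1248) ≈ 2.7117.
So M = m × MB = 2.7117 × 96.55 ≈ 261.8146 billion.

$261.8 billion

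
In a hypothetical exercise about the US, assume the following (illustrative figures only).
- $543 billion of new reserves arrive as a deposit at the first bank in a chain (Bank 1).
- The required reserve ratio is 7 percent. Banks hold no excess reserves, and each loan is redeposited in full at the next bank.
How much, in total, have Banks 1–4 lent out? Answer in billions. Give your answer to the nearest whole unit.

$1818 billion

Bank i lends (1 − rr)^i of the original deposit: Bank 1 lends 543·0.9300 = 504.9900, Bank 2 lends 543·0.9300² = 469.6407, and so on.
Summing a geometric series: total = 543·[0.9300·(1 − 0.9300^4) / (1 − 0.9300)] ≈ 1817.5888 billion.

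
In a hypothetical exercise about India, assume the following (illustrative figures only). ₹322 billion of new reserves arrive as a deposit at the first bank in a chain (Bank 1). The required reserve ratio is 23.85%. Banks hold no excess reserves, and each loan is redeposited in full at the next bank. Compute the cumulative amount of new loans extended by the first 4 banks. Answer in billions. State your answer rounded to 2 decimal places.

Bank i lends (1 − rr)^i of the original deposit: Bank 1 lends 322·0.7615 = 245.2030, Bank 2 lends 322·0.7615² ≈ 186.7221, and so on.
Summing a geometric series: total = 322·[0.7615·(1 − 0.7615^4) / (1 − 0.7615)] ≈ 682.3908 billion.

₹682.39 billion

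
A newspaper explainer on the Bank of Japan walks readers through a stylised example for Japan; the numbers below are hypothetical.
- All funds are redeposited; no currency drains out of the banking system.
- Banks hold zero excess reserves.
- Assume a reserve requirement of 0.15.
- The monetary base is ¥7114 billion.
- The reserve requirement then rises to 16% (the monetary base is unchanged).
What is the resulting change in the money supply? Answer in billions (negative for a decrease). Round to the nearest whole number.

-2964 billion

Initially m₁ = 1 / (0.15) ≈ 6.66667, so M₁ = 6.66667 × 7114 ≈ 47426.6904 billion.
After the change m₂ = 1 / (0.16) = 6.25, so M₂ = 6.25 × 7114 = 44462.5 billion.
ΔM = M₂ − M₁ = 44462.5 − 47426.6904 = -2964.1904 billion.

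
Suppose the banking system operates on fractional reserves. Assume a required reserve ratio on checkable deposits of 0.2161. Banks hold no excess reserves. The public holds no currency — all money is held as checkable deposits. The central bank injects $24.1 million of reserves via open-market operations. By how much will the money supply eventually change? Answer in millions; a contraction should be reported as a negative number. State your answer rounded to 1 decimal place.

The simple money multiplier is m = 1/rr = 1/0.2161 ≈ 4.6275.
An open-market purchase increases the monetary base by 24.1 million, so ΔM = m × ΔMB = 4.6275 × 24.1 ≈ 111.5228 million.

$111.5 million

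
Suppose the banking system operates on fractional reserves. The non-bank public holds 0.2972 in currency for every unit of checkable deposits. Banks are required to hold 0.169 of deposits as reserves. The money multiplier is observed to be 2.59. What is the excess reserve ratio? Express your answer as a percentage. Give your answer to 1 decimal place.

Using m = 2.59. Since m = (1 + c)/(c + rr + e), the denominator satisfies c + rr + e = (1 + c)/m = (1 + 0.2972) / 2.59 ≈ 0.500849.
With c = 0.2972 and rr = 0.169, the excess reserve ratio is 0.500849 − 0.2972 − 0.169 = 0.034649.

3.5%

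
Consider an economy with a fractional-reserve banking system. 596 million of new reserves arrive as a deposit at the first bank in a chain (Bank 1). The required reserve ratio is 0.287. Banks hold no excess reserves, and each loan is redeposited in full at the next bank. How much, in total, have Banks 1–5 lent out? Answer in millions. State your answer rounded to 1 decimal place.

1207.8 million

Bank i lends (1 − rr)^i of the original deposit: Bank 1 lends 596·0.7130 = 424.9480, Bank 2 lends 596·0.7130² ≈ 302.9879, and so on.
Summing a geometric series: total = 596·[0.7130·(1 − 0.7130^5) / (1 − 0.7130)] ≈ 1207.8191 million.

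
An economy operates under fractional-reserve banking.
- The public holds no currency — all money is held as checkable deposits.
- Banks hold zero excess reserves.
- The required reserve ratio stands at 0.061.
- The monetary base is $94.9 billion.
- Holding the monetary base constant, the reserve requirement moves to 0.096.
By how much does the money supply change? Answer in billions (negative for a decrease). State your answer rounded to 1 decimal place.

Initially m₁ = 1 / (0.061) ≈ 16.3934, so M₁ = 16.3934 × 94.9 ≈ 1555.7337 billion.
After the change m₂ = 1 / (0.096) ≈ 10.4167, so M₂ = 10.4167 × 94.9 ≈ 988.5448 billion.
ΔM = M₂ − M₁ = 988.5448 − 1555.7337 = -567.1889 billion.

-567.2 billion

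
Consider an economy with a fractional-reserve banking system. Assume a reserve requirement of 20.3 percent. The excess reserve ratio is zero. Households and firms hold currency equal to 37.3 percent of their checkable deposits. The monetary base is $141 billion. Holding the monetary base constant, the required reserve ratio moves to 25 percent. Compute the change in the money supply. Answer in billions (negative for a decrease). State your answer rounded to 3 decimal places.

-25.356 billion

Initially m₁ = (1 + 0.373) / (0.203 + 0.373) ≈ 2.3836806, so M₁ = 2.3836806 × 141 ≈ 336.099 billion.
After the change m₂ = (1 + 0.373) / (0.25 + 0.373) ≈ 2.2038523, so M₂ = 2.2038523 × 141 ≈ 310.7432 billion.
ΔM = M₂ − M₁ = 310.7432 − 336.099 = -25.3558 billion.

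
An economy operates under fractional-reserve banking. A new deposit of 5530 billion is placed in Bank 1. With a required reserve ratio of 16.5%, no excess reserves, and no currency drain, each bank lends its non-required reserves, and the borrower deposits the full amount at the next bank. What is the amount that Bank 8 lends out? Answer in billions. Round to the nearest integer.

Each bank lends a fraction (1 − rr) = 0.8350 of the deposit it receives, so Bank 8 receives 5530·0.8350^7 and lends 5530·0.8350^8 ≈ 1306.8235 billion.

1307 billion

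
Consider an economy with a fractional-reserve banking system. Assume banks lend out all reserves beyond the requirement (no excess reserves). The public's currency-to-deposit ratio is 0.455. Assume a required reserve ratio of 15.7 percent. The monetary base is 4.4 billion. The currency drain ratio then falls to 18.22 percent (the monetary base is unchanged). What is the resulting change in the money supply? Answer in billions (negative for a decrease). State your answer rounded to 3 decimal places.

4.874 billion

Initially m₁ = (1 + 0.455) / (0.157 + 0.455) ≈ 2.37745, so M₁ = 2.37745 × 4.4 ≈ 10.4608 billion.
After the change m₂ = (1 + 0.1822) / (0.157 + 0.1822) ≈ 3.48526, so M₂ = 3.48526 × 4.4 ≈ 15.3351 billion.
ΔM = M₂ − M₁ = 15.3351 − 10.4608 = 4.8743 billion.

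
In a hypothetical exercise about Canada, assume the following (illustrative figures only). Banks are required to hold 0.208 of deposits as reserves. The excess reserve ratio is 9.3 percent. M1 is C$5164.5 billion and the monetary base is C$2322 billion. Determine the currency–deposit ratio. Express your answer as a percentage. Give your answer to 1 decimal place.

27.0%

Using m = M/MB = 5164.5/2322 ≈ 2.224160. From m = (1 + c)/(c + rr + e), rearranging gives 1 + c = m·(c + rr + e), so c·(1 − m) = m·(rr + e) − 1.
Hence c = [m·(rr + e) − 1]/(1 − m) = [2.224160 × (0.208 + 0.093) − 1] / (1 − 2.224160) ≈ 0.270004.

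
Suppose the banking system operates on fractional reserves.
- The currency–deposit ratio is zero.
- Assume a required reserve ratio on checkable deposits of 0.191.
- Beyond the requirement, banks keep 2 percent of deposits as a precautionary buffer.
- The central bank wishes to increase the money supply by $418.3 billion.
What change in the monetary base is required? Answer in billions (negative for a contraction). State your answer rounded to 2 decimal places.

The money multiplier is m = 1 / (rr + e) = 1 / (0.191 + 0.02) ≈ 4.739336.
ΔMB = ΔM / m = (+418.3) / 4.739336 ≈ 88.2613 billion.

$88.26 billion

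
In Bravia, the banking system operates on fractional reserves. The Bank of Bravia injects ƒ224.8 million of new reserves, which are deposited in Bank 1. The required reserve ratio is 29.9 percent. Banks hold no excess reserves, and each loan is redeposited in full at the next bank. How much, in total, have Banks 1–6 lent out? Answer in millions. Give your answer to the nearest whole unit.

Bank i lends (1 − rr)^i of the original deposit: Bank 1 lends 224.8·0.7010 = 157.5848, Bank 2 lends 224.8·0.7010² ≈ 110.4669, and so on.
Summing a geometric series: total = 224.8·[0.7010·(1 − 0.7010^6) / (1 − 0.7010)] ≈ 464.5004 million.

ƒ465 million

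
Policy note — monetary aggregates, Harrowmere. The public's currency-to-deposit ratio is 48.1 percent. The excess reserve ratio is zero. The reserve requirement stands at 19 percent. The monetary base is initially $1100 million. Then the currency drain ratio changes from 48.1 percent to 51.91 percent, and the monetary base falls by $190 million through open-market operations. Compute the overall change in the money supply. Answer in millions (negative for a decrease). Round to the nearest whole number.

-478 million

Before: m₁ = (1 + 0.481) / (0.19 + 0.481) ≈ 2.20715, MB₁ = 1100, so M₁ = 2.20715 × 1100 = 2427.865 million.
After: m₂ = (1 + 0.5191) / (0.19 + 0.5191) ≈ 2.14229, MB₂ = 1100 − 190 = 910, so M₂ = 2.14229 × 910 = 1949.4839 million.
ΔM = M₂ − M₁ = 1949.4839 − 2427.865 = -478.3811 million.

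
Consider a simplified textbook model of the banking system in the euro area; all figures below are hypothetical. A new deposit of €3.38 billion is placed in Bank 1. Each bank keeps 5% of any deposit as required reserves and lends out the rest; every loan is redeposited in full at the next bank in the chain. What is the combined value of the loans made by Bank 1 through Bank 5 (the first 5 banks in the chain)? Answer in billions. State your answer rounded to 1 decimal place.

Bank i lends (1 − rr)^i of the original deposit: Bank 1 lends 3.38·0.9500 = 3.2110, Bank 2 lends 3.38·0.9500² ≈ 3.0504, and so on.
Summing a geometric series: total = 3.38·[0.9500·(1 − 0.9500^5) / (1 − 0.9500)] ≈ 14.5278 billion.

€14.5 billion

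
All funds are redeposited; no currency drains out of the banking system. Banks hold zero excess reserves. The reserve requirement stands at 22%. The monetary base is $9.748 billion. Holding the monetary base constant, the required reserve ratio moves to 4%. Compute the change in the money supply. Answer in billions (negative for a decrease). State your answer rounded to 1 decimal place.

Initially m₁ = 1 / (0.22) ≈ 4.5455, so M₁ = 4.5455 × 9.748 ≈ 44.3095 billion.
After the change m₂ = 1 / (0.04) = 25, so M₂ = 25 × 9.748 = 243.7 billion.
ΔM = M₂ − M₁ = 243.7 − 44.3095 = 199.3905 billion.

$199.4 billion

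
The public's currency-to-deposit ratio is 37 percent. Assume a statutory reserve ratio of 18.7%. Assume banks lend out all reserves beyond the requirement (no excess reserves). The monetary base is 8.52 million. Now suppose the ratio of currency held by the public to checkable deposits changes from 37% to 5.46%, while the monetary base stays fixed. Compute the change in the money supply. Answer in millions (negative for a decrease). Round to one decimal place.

Initially m₁ = (1 + 0.37) / (0.187 + 0.37) ≈ 2.4596, so M₁ = 2.4596 × 8.52 ≈ 20.9558 million.
After the change m₂ = (1 + 0.0546) / (0.187 + 0.0546) ≈ 4.3651, so M₂ = 4.3651 × 8.52 ≈ 37.1907 million.
ΔM = M₂ − M₁ = 37.1907 − 20.9558 = 16.2349 million.

16.2 million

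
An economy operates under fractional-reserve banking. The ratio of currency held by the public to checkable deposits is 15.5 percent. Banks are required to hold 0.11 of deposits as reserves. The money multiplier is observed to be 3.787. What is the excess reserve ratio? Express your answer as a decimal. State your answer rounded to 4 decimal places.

Using m = 3.787. Since m = (1 + c)/(c + rr + e), the denominator satisfies c + rr + e = (1 + c)/m = (1 + 0.155) / 3.787 ≈ 0.304991.
With c = 0.155 and rr = 0.11, the excess reserve ratio is 0.304991 − 0.155 − 0.11 = 0.039991.

0.0400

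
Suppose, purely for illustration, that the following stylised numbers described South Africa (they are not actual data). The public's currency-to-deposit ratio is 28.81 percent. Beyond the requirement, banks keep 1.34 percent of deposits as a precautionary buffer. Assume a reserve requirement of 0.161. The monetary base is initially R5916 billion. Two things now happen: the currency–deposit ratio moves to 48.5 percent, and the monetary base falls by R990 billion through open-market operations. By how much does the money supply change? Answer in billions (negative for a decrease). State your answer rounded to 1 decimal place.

Before: m₁ = (1 + 0.2881) / (0.161 + 0.0134 + 0.2881) ≈ 2.785081, MB₁ = 5916, so M₁ = 2.785081 × 5916 ≈ 16476.5392 billion.
After: m₂ = (1 + 0.485) / (0.161 + 0.0134 + 0.485) ≈ 2.252047, MB₂ = 5916 − 990 = 4926, so M₂ = 2.252047 × 4926 ≈ 11093.5835 billion.
ΔM = M₂ − M₁ = 11093.5835 − 16476.5392 = -5382.9557 billion.

-5383.0 billion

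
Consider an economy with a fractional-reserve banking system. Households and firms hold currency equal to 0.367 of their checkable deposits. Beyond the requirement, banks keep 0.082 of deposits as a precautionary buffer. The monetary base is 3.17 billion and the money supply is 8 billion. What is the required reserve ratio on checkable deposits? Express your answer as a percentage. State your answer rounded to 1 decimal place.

9.3%

Using m = M/MB = 8/3.17 ≈ 2.523659. Since m = (1 + c)/(c + rr + e), the denominator satisfies c + rr + e = (1 + c)/m = (1 + 0.367) / 2.523659 ≈ 0.541674.
With c = 0.367 and e = 0.082, the required reserve ratio on checkable deposits is 0.541674 − 0.367 − 0.082 = 0.092674.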